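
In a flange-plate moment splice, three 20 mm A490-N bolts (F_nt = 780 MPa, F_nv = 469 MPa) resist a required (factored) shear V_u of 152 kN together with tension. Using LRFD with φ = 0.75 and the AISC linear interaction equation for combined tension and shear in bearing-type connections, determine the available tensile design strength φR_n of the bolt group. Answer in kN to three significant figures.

464 kN

A_b = π·20²/4 = 314.2 mm²; f_rv = 152 × 1000 / (3 × 314.2) = 161.3 MPa.
F'_nt = 1.3 F_nt − (F_nt / φF_nv) f_rv = 1.3·780 − (780/(0.75·469))·161.3 = 656.4 MPa, capped at F_nt → F'_nt = 656.4 MPa.
R_n = F'_nt · A_b · n = 656.4 × 314.2 × 3 / 1000 = 618.6 kN.
Design strength φR_n = 0.75 × 618.6 = 464 kN.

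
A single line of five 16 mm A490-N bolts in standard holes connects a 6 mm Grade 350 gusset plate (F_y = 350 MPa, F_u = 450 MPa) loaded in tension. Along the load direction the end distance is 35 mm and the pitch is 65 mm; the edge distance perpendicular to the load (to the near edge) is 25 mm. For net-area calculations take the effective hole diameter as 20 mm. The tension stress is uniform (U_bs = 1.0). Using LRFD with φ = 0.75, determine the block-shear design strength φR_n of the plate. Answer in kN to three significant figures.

279 kN

Shear plane L_v = 35 + 4·65 = 295 mm; A_gv = 295 × 6 = 1770 mm².
A_nv = (295 − 4.5·20) × 6 = 1230 mm².
A_nt = (25 − 0.5·20) × 6 = 90 mm².
0.6 F_u A_nv = 332.1 kN; 0.6 F_y A_gv = 371.7 kN → shear rupture governs the shear term.
R_n = 332.1 + 1.0 × 450 × 90 / 1000 = 372.6 kN.
Design strength φR_n = 0.75 × 372.6 = 279 kN.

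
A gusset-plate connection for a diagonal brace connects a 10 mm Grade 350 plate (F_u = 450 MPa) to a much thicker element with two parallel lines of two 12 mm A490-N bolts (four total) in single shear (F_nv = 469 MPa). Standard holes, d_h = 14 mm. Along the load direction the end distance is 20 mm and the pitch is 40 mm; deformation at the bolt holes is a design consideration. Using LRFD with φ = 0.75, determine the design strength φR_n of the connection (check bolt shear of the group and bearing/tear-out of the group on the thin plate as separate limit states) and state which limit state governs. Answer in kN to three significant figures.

159 kN (bolt shear governs)

Bolt shear: A_b = π·12²/4 = 113.1 mm²; R_n = 469 × 113.1 × 4 × 1 / 1000 = 212.2 kN → 0.75 × 212.2 = 159 kN.
Bearing (1.2 l_c t F_u ≤ 2.4 d t F_u): upper limit = 2.4·12·10·450 / 1000 = 129.6 kN.
  Edge l_c = 20 − 14/2 = 13 → r_n = 70.2 kN; interior l_c = 40 − 14 = 26 → r_n = 129.6 kN.
  R_n,bearing = 2·70.2 + 2·129.6 = 399.6 kN → 0.75 × 399.6 = 300 kN.
Bolt shear governs: 159 kN.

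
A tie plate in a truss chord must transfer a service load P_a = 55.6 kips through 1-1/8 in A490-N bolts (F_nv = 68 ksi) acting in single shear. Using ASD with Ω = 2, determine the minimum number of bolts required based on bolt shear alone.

2 bolts

A_b = π·1.125²/4 = 0.994 in².
Per-bolt allowable strength R_n/Ω = 68 × 0.994 × 1 / 2 = 33.8 kips.
n ≥ 55.6 / 33.8 = 1.645 → use 2 bolts.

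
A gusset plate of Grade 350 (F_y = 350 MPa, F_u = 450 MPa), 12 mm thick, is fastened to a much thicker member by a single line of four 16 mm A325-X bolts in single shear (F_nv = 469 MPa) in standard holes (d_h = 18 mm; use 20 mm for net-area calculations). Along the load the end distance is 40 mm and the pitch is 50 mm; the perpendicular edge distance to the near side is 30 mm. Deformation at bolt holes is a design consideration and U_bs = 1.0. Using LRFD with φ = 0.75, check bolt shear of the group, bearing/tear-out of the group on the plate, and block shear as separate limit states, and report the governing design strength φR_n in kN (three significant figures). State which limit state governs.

Bolt shear: A_b = π·16²/4 = 201.1 mm²; R_n = 469 × 201.1 × 4 × 1 / 1000 = 377.2 kN → 0.75 × 377.2 = 283 kN.
Bearing: edge l_c = 31, r_n = 200.9 kN; interior l_c = 32, r_n = 207.4 kN; R_n = 200.9 + 3·207.4 = 823 kN → 617 kN.
Block shear: A_gv = 2280, A_nv = 1440, A_nt = 240 mm²; R_n = min(0.6F_uA_nv, 0.6F_yA_gv) + U_bs·F_u·A_nt = 496.8 kN → 373 kN.
Bolt shear governs: 283 kN.

283 kN (bolt shear governs)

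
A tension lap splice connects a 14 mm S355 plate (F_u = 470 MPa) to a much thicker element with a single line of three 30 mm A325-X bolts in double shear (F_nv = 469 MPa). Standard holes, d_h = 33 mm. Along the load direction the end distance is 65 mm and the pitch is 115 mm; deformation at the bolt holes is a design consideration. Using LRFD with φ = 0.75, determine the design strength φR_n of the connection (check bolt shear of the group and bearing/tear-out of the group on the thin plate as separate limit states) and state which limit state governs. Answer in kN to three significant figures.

998 kN (bearing governs)

Bolt shear: A_b = π·30²/4 = 706.9 mm²; R_n = 469 × 706.9 × 3 × 2 / 1000 = 1989 kN → 0.75 × 1989 = 1490 kN.
Bearing (1.2 l_c t F_u ≤ 2.4 d t F_u): upper limit = 2.4·30·14·470 / 1000 = 473.8 kN.
  Edge l_c = 65 − 33/2 = 48.5 → r_n = 383 kN; interior l_c = 115 − 33 = 82 → r_n = 473.8 kN.
  R_n,bearing = 1·383 + 2·473.8 = 1330 kN → 0.75 × 1330 = 998 kN.
Bearing governs: 998 kN.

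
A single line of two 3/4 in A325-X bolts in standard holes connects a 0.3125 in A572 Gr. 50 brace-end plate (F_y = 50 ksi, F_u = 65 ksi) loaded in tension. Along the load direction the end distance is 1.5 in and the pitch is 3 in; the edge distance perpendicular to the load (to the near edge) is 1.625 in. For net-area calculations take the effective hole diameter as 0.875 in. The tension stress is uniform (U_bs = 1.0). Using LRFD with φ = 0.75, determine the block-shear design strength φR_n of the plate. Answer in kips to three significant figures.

47.2 kips

Shear plane L_v = 1.5 + 1·3 = 4.5 in; A_gv = 4.5 × 0.3125 = 1.406 in².
A_nv = (4.5 − 1.5·0.875) × 0.3125 = 0.9961 in².
A_nt = (1.625 − 0.5·0.875) × 0.3125 = 0.3711 in².
0.6 F_u A_nv = 38.85 kips; 0.6 F_y A_gv = 42.19 kips → shear rupture governs the shear term.
R_n = 38.85 + 1.0 × 65 × 0.3711 = 62.97 kips.
Design strength φR_n = 0.75 × 62.97 = 47.2 kips.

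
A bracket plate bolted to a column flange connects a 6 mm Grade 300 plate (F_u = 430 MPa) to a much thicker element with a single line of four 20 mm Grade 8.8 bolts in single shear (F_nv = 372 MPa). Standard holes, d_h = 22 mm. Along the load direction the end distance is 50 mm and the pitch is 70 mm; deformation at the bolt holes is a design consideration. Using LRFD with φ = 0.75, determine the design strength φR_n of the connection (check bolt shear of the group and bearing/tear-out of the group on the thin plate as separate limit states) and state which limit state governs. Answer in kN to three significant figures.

351 kN (bolt shear governs)

Bolt shear: A_b = π·20²/4 = 314.2 mm²; R_n = 372 × 314.2 × 4 × 1 / 1000 = 467.5 kN → 0.75 × 467.5 = 351 kN.
Bearing (1.2 l_c t F_u ≤ 2.4 d t F_u): upper limit = 2.4·20·6·430 / 1000 = 123.8 kN.
  Edge l_c = 50 − 22/2 = 39 → r_n = 120.7 kN; interior l_c = 70 − 22 = 48 → r_n = 123.8 kN.
  R_n,bearing = 1·120.7 + 3·123.8 = 492.3 kN → 0.75 × 492.3 = 369 kN.
Bolt shear governs: 351 kN.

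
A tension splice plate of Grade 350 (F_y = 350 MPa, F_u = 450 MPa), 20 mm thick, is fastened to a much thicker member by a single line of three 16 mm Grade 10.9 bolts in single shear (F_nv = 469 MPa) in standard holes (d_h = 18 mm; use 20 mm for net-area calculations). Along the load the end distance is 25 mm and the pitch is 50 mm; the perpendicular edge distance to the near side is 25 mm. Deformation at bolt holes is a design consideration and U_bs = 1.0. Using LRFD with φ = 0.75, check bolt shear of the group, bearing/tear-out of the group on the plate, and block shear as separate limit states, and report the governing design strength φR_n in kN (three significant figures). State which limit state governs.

Bolt shear: A_b = π·16²/4 = 201.1 mm²; R_n = 469 × 201.1 × 3 × 1 / 1000 = 282.9 kN → 0.75 × 282.9 = 212 kN.
Bearing: edge l_c = 16, r_n = 172.8 kN; interior l_c = 32, r_n = 345.6 kN; R_n = 172.8 + 2·345.6 = 864 kN → 648 kN.
Block shear: A_gv = 2500, A_nv = 1500, A_nt = 300 mm²; R_n = min(0.6F_uA_nv, 0.6F_yA_gv) + U_bs·F_u·A_nt = 540 kN → 405 kN.
Bolt shear governs: 212 kN.

212 kN (bolt shear governs)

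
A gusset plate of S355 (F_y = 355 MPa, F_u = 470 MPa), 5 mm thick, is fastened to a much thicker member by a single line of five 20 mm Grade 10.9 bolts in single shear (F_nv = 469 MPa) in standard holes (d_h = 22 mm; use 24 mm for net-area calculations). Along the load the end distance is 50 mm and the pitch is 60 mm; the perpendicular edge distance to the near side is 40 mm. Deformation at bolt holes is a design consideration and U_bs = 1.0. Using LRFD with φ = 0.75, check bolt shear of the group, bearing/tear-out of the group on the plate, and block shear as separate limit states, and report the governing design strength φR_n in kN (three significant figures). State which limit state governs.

242 kN (block shear governs)

Bolt shear: A_b = π·20²/4 = 314.2 mm²; R_n = 469 × 314.2 × 5 × 1 / 1000 = 736.7 kN → 0.75 × 736.7 = 553 kN.
Bearing: edge l_c = 39, r_n = 110 kN; interior l_c = 38, r_n = 107.2 kN; R_n = 110 + 4·107.2 = 538.6 kN → 404 kN.
Block shear: A_gv = 1450, A_nv = 910, A_nt = 140 mm²; R_n = min(0.6F_uA_nv, 0.6F_yA_gv) + U_bs·F_u·A_nt = 322.4 kN → 242 kN.
Block shear governs: 242 kN.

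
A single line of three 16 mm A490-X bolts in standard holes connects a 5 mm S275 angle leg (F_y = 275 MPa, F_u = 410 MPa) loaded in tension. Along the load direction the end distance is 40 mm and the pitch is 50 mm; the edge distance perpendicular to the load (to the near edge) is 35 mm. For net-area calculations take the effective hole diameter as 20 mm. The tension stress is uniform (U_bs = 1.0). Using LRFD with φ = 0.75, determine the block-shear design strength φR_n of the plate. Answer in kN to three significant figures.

Shear plane L_v = 40 + 2·50 = 140 mm; A_gv = 140 × 5 = 700 mm².
A_nv = (140 − 2.5·20) × 5 = 450 mm².
A_nt = (35 − 0.5·20) × 5 = 125 mm².
0.6 F_u A_nv = 110.7 kN; 0.6 F_y A_gv = 115.5 kN → shear rupture governs the shear term.
R_n = 110.7 + 1.0 × 410 × 125 / 1000 = 161.9 kN.
Design strength φR_n = 0.75 × 161.9 = 121 kN.

121 kN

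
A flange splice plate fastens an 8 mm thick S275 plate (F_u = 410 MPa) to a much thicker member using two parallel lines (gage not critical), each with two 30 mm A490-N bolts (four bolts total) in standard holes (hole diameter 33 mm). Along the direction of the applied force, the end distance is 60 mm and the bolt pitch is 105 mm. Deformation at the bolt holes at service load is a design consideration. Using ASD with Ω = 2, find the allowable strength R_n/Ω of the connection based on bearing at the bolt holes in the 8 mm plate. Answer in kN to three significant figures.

Per bolt r_n = 1.2 l_c t F_u ≤ 2.4 d t F_u; upper limit = 2.4 × 30 × 8 × 410 / 1000 = 236.2 kN.
Edge bolt: l_c = 60 − 33/2 = 43.5 mm → 1.2 × 43.5 × 8 × 410 / 1000 = 171.2 → r_n = 171.2 kN.
Interior bolts: l_c = 105 − 33 = 72 mm → 1.2 × 72 × 8 × 410 / 1000 = 283.4 → r_n = 236.2 kN.
R_n = 2 × 171.2 + 2 × 236.2 = 814.8 kN.
Allowable strength R_n/Ω = 814.8 / 2 = 407 kN.

407 kN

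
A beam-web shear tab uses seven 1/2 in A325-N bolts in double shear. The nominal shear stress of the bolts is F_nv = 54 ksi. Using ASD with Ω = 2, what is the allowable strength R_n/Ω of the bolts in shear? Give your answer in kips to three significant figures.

A_b = π × 0.5² / 4 = 0.1963 in².
R_n = F_nv · A_b · n · n_s = 54 × 0.1963 × 7 × 2 = 148.4 kips.
Allowable strength R_n/Ω = 148.4 / 2 = 74.2 kips.

74.2 kips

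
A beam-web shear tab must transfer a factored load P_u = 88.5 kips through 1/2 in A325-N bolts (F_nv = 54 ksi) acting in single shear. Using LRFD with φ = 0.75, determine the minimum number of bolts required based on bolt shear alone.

12 bolts

A_b = π·0.5²/4 = 0.1963 in².
Per-bolt design strength φR_n = 0.75 × 54 × 0.1963 × 1 = 7.952 kips.
n ≥ 88.5 / 7.952 = 11.13 → use 12 bolts.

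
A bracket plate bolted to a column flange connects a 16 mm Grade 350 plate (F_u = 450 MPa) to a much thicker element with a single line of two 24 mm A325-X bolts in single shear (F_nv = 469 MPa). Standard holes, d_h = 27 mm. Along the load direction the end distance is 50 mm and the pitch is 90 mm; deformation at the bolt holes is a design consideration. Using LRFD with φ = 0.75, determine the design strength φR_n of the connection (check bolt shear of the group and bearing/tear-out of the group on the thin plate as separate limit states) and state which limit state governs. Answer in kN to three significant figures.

318 kN (bolt shear governs)

Bolt shear: A_b = π·24²/4 = 452.4 mm²; R_n = 469 × 452.4 × 2 × 1 / 1000 = 424.3 kN → 0.75 × 424.3 = 318 kN.
Bearing (1.2 l_c t F_u ≤ 2.4 d t F_u): upper limit = 2.4·24·16·450 / 1000 = 414.7 kN.
  Edge l_c = 50 − 27/2 = 36.5 → r_n = 315.4 kN; interior l_c = 90 − 27 = 63 → r_n = 414.7 kN.
  R_n,bearing = 1·315.4 + 1·414.7 = 730.1 kN → 0.75 × 730.1 = 548 kN.
Bolt shear governs: 318 kN.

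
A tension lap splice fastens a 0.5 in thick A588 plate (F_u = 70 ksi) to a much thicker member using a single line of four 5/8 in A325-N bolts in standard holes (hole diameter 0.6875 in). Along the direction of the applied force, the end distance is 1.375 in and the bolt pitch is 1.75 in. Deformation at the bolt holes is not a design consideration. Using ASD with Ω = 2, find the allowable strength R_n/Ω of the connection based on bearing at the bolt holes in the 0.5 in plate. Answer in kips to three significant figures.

111 kips

Per bolt r_n = 1.5 l_c t F_u ≤ 3.0 d t F_u; upper limit = 3.0 × 0.625 × 0.5 × 70 = 65.62 kips.
Edge bolt: l_c = 1.375 − 0.6875/2 = 1.031 in → 1.5 × 1.031 × 0.5 × 70 = 54.14 → r_n = 54.14 kips.
Interior bolts: l_c = 1.75 − 0.6875 = 1.062 in → 1.5 × 1.062 × 0.5 × 70 = 55.78 → r_n = 55.78 kips.
R_n = 1 × 54.14 + 3 × 55.78 = 221.5 kips.
Allowable strength R_n/Ω = 221.5 / 2 = 111 kips.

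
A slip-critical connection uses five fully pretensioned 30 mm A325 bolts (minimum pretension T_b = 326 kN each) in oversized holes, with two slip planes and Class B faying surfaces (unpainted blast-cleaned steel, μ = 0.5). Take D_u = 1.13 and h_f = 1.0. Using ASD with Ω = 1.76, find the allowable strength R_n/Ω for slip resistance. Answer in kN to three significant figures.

1050 kN

R_n = μ · D_u · h_f · T_b · n_s · n_b = 0.5 × 1.13 × 1.0 × 326 × 2 × 5 = 1842 kN.
Allowable strength R_n/Ω = 1842 / 1.76 = 1050 kN.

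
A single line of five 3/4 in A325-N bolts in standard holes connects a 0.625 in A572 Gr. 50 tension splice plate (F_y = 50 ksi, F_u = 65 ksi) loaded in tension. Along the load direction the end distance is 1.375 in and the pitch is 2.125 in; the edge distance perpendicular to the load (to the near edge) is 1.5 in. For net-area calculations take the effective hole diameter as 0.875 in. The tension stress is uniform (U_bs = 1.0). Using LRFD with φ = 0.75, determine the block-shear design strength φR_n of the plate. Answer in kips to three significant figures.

141 kips

Shear plane L_v = 1.375 + 4·2.125 = 9.875 in; A_gv = 9.875 × 0.625 = 6.172 in².
A_nv = (9.875 − 4.5·0.875) × 0.625 = 3.711 in².
A_nt = (1.5 − 0.5·0.875) × 0.625 = 0.6641 in².
0.6 F_u A_nv = 144.7 kips; 0.6 F_y A_gv = 185.2 kips → shear rupture governs the shear term.
R_n = 144.7 + 1.0 × 65 × 0.6641 = 187.9 kips.
Design strength φR_n = 0.75 × 187.9 = 141 kips.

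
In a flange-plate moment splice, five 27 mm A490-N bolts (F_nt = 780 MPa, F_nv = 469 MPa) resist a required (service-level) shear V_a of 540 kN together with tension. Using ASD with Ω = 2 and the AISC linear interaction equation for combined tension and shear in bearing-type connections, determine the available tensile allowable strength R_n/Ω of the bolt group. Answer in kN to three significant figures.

553 kN

A_b = π·27²/4 = 572.6 mm²; f_rv = 540 × 1000 / (5 × 572.6) = 188.6 MPa.
F'_nt = 1.3 F_nt − (Ω F_nt / F_nv) f_rv = 1.3·780 − (2·780/469)·188.6 = 386.6 MPa, capped at F_nt → F'_nt = 386.6 MPa.
R_n = F'_nt · A_b · n = 386.6 × 572.6 × 5 / 1000 = 1107 kN.
Allowable strength R_n/Ω = 1107 / 2 = 553 kN.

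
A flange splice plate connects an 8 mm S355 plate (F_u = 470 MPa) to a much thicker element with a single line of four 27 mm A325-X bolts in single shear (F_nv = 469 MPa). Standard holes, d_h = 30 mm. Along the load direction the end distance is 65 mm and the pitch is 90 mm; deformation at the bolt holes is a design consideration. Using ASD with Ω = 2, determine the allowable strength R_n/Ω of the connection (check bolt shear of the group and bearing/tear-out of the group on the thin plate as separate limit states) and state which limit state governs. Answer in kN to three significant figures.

Bolt shear: A_b = π·27²/4 = 572.6 mm²; R_n = 469 × 572.6 × 4 × 1 / 1000 = 1074 kN → 1074 / 2 = 537 kN.
Bearing (1.2 l_c t F_u ≤ 2.4 d t F_u): upper limit = 2.4·27·8·470 / 1000 = 243.6 kN.
  Edge l_c = 65 − 30/2 = 50 → r_n = 225.6 kN; interior l_c = 90 − 30 = 60 → r_n = 243.6 kN.
  R_n,bearing = 1·225.6 + 3·243.6 = 956.5 kN → 956.5 / 2 = 478 kN.
Bearing governs: 478 kN.

478 kN (bearing governs)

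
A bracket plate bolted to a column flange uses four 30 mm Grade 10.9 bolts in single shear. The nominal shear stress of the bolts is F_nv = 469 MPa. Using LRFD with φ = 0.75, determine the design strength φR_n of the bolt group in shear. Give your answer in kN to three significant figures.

A_b = π × 30² / 4 = 706.9 mm².
R_n = F_nv · A_b · n · n_s = 469 × 706.9 × 4 × 1 / 1000 = 1326 kN.
Design strength φR_n = 0.75 × 1326 = 995 kN.

995 kN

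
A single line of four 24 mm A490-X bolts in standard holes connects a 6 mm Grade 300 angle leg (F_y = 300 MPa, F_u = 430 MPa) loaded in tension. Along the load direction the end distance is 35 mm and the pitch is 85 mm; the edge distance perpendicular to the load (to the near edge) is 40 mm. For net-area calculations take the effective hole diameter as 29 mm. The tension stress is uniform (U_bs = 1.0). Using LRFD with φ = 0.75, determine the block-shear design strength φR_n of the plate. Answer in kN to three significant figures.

268 kN

Shear plane L_v = 35 + 3·85 = 290 mm; A_gv = 290 × 6 = 1740 mm².
A_nv = (290 − 3.5·29) × 6 = 1131 mm².
A_nt = (40 − 0.5·29) × 6 = 153 mm².
0.6 F_u A_nv = 291.8 kN; 0.6 F_y A_gv = 313.2 kN → shear rupture governs the shear term.
R_n = 291.8 + 1.0 × 430 × 153 / 1000 = 357.6 kN.
Design strength φR_n = 0.75 × 357.6 = 268 kN.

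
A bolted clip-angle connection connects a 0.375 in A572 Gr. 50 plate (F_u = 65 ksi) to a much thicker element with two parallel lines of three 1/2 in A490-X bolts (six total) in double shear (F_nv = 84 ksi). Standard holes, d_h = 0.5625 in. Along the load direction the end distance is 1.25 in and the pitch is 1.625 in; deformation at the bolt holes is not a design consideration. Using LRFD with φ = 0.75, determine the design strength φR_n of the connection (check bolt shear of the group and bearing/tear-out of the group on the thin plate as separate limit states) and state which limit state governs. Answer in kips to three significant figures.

Bolt shear: A_b = π·0.5²/4 = 0.1963 in²; R_n = 84 × 0.1963 × 6 × 2 = 197.9 kips → 0.75 × 197.9 = 148 kips.
Bearing (1.5 l_c t F_u ≤ 3.0 d t F_u): upper limit = 3.0·0.5·0.375·65 = 36.56 kips.
  Edge l_c = 1.25 − 0.5625/2 = 0.9688 → r_n = 35.42 kips; interior l_c = 1.625 − 0.5625 = 1.062 → r_n = 36.56 kips.
  R_n,bearing = 2·35.42 + 4·36.56 = 217.1 kips → 0.75 × 217.1 = 163 kips.
Bolt shear governs: 148 kips.

148 kips (bolt shear governs)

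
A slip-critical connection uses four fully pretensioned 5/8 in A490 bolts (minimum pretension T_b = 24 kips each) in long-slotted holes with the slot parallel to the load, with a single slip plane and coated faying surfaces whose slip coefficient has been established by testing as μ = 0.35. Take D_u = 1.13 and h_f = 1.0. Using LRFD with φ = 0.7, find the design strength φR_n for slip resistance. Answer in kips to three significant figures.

R_n = μ · D_u · h_f · T_b · n_s · n_b = 0.35 × 1.13 × 1.0 × 24 × 1 × 4 = 37.97 kips.
Design strength φR_n = 0.7 × 37.97 = 26.6 kips.

26.6 kips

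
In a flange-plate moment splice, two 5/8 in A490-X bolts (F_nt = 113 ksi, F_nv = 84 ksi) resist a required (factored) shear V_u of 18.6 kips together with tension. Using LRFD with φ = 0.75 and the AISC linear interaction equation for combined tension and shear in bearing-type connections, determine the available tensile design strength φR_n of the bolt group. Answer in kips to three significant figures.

42.6 kips

A_b = π·0.625²/4 = 0.3068 in²; f_rv = 18.6 / (2 × 0.3068) = 30.31 ksi.
F'_nt = 1.3 F_nt − (F_nt / φF_nv) f_rv = 1.3·113 − (113/(0.75·84))·30.31 = 92.53 ksi, capped at F_nt → F'_nt = 92.53 ksi.
R_n = F'_nt · A_b · n = 92.53 × 0.3068 × 2 = 56.77 kips.
Design strength φR_n = 0.75 × 56.77 = 42.6 kips.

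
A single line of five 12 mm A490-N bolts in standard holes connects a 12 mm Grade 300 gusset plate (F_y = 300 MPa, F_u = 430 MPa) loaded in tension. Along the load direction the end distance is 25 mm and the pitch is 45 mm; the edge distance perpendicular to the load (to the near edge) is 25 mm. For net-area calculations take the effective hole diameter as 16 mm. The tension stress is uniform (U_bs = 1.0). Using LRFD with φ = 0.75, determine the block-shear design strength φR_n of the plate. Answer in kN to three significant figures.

Shear plane L_v = 25 + 4·45 = 205 mm; A_gv = 205 × 12 = 2460 mm².
A_nv = (205 − 4.5·16) × 12 = 1596 mm².
A_nt = (25 − 0.5·16) × 12 = 204 mm².
0.6 F_u A_nv = 411.8 kN; 0.6 F_y A_gv = 442.8 kN → shear rupture governs the shear term.
R_n = 411.8 + 1.0 × 430 × 204 / 1000 = 499.5 kN.
Design strength φR_n = 0.75 × 499.5 = 375 kN.

375 kN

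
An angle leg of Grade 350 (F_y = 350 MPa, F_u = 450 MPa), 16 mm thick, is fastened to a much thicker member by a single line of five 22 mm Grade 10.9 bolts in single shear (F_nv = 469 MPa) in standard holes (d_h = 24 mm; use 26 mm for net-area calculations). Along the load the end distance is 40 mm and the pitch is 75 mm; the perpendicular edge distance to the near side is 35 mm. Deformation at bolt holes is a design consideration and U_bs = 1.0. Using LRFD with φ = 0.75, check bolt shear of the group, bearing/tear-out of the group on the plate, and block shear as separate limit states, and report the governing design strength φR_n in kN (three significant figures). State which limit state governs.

Bolt shear: A_b = π·22²/4 = 380.1 mm²; R_n = 469 × 380.1 × 5 × 1 / 1000 = 891.4 kN → 0.75 × 891.4 = 669 kN.
Bearing: edge l_c = 28, r_n = 241.9 kN; interior l_c = 51, r_n = 380.2 kN; R_n = 241.9 + 4·380.2 = 1763 kN → 1320 kN.
Block shear: A_gv = 5440, A_nv = 3568, A_nt = 352 mm²; R_n = min(0.6F_uA_nv, 0.6F_yA_gv) + U_bs·F_u·A_nt = 1122 kN → 841 kN.
Bolt shear governs: 669 kN.

669 kN (bolt shear governs)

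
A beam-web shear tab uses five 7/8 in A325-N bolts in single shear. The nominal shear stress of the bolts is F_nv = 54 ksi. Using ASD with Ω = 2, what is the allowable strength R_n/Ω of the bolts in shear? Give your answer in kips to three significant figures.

81.2 kips

A_b = π × 0.875² / 4 = 0.6013 in².
R_n = F_nv · A_b · n · n_s = 54 × 0.6013 × 5 × 1 = 162.4 kips.
Allowable strength R_n/Ω = 162.4 / 2 = 81.2 kips.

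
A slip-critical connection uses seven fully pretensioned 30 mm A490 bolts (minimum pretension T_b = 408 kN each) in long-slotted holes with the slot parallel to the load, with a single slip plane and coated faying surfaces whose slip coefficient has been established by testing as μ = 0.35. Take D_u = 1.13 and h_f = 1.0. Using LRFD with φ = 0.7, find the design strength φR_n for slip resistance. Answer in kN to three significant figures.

791 kN

R_n = μ · D_u · h_f · T_b · n_s · n_b = 0.35 × 1.13 × 1.0 × 408 × 1 × 7 = 1130 kN.
Design strength φR_n = 0.7 × 1130 = 791 kN.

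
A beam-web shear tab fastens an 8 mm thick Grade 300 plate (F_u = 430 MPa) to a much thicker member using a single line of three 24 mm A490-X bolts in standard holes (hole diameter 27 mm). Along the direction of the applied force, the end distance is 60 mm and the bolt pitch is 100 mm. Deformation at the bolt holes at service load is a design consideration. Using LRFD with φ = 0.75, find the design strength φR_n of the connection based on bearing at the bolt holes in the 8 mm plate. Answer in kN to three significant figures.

441 kN

Per bolt r_n = 1.2 l_c t F_u ≤ 2.4 d t F_u; upper limit = 2.4 × 24 × 8 × 430 / 1000 = 198.1 kN.
Edge bolt: l_c = 60 − 27/2 = 46.5 mm → 1.2 × 46.5 × 8 × 430 / 1000 = 192 → r_n = 192 kN.
Interior bolts: l_c = 100 − 27 = 73 mm → 1.2 × 73 × 8 × 430 / 1000 = 301.3 → r_n = 198.1 kN.
R_n = 1 × 192 + 2 × 198.1 = 588.2 kN.
Design strength φR_n = 0.75 × 588.2 = 441 kN.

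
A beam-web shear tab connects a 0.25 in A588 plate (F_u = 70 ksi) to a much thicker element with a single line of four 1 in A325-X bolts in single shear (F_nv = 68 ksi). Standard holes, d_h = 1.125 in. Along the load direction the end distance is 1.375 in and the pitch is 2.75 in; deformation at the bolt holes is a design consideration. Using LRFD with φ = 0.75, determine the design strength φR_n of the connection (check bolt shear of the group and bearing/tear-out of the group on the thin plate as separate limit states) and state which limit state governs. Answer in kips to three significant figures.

89.6 kips (bearing governs)

Bolt shear: A_b = π·1²/4 = 0.7854 in²; R_n = 68 × 0.7854 × 4 × 1 = 213.6 kips → 0.75 × 213.6 = 160 kips.
Bearing (1.2 l_c t F_u ≤ 2.4 d t F_u): upper limit = 2.4·1·0.25·70 = 42 kips.
  Edge l_c = 1.375 − 1.125/2 = 0.8125 → r_n = 17.06 kips; interior l_c = 2.75 − 1.125 = 1.625 → r_n = 34.12 kips.
  R_n,bearing = 1·17.06 + 3·34.12 = 119.4 kips → 0.75 × 119.4 = 89.6 kips.
Bearing governs: 89.6 kips.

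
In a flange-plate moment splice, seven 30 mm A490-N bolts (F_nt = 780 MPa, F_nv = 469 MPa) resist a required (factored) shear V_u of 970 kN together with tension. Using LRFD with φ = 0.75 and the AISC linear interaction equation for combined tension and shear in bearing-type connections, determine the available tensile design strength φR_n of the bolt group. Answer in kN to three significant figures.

A_b = π·30²/4 = 706.9 mm²; f_rv = 970 × 1000 / (7 × 706.9) = 196 MPa.
F'_nt = 1.3 F_nt − (F_nt / φF_nv) f_rv = 1.3·780 − (780/(0.75·469))·196 = 579.3 MPa, capped at F_nt → F'_nt = 579.3 MPa.
R_n = F'_nt · A_b · n = 579.3 × 706.9 × 7 / 1000 = 2866 kN.
Design strength φR_n = 0.75 × 2866 = 2150 kN.

2150 kN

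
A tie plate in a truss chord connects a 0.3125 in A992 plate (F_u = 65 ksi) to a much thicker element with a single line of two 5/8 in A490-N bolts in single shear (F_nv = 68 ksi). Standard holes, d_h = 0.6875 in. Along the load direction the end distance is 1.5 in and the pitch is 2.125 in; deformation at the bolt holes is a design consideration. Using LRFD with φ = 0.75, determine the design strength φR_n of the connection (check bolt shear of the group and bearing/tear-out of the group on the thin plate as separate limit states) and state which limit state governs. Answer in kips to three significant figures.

Bolt shear: A_b = π·0.625²/4 = 0.3068 in²; R_n = 68 × 0.3068 × 2 × 1 = 41.72 kips → 0.75 × 41.72 = 31.3 kips.
Bearing (1.2 l_c t F_u ≤ 2.4 d t F_u): upper limit = 2.4·0.625·0.3125·65 = 30.47 kips.
  Edge l_c = 1.5 − 0.6875/2 = 1.156 → r_n = 28.18 kips; interior l_c = 2.125 − 0.6875 = 1.438 → r_n = 30.47 kips.
  R_n,bearing = 1·28.18 + 1·30.47 = 58.65 kips → 0.75 × 58.65 = 44 kips.
Bolt shear governs: 31.3 kips.

31.3 kips (bolt shear governs)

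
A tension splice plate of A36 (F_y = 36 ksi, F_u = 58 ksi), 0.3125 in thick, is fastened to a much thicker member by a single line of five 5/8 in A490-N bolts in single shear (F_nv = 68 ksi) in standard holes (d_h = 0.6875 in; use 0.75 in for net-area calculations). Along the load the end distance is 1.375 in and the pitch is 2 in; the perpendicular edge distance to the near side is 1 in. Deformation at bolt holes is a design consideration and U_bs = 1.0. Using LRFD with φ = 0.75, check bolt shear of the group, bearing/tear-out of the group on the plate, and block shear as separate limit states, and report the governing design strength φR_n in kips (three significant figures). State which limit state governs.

56 kips (block shear governs)

Bolt shear: A_b = π·0.625²/4 = 0.3068 in²; R_n = 68 × 0.3068 × 5 × 1 = 104.3 kips → 0.75 × 104.3 = 78.2 kips.
Bearing: edge l_c = 1.031, r_n = 22.43 kips; interior l_c = 1.312, r_n = 27.19 kips; R_n = 22.43 + 4·27.19 = 131.2 kips → 98.4 kips.
Block shear: A_gv = 2.93, A_nv = 1.875, A_nt = 0.1953 in²; R_n = min(0.6F_uA_nv, 0.6F_yA_gv) + U_bs·F_u·A_nt = 74.61 kips → 56 kips.
Block shear governs: 56 kips.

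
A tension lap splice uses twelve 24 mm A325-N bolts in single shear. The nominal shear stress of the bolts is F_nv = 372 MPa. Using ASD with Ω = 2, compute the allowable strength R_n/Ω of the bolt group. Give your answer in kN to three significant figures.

1010 kN

A_b = π × 24² / 4 = 452.4 mm².
R_n = F_nv · A_b · n · n_s = 372 × 452.4 × 12 × 1 / 1000 = 2019 kN.
Allowable strength R_n/Ω = 2019 / 2 = 1010 kN.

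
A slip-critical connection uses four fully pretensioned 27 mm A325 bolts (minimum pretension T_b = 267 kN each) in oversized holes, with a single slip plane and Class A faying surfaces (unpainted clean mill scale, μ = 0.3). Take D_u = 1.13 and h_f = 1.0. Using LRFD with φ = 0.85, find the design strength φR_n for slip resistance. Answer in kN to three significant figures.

R_n = μ · D_u · h_f · T_b · n_s · n_b = 0.3 × 1.13 × 1.0 × 267 × 1 × 4 = 362.1 kN.
Design strength φR_n = 0.85 × 362.1 = 308 kN.

308 kN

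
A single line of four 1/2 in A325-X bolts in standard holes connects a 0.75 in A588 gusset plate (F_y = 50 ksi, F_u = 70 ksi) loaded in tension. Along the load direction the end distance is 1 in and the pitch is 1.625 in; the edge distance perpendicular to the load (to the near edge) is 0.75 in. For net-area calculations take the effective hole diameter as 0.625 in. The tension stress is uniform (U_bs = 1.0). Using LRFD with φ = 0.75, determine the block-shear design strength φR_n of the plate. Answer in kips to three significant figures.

Shear plane L_v = 1 + 3·1.625 = 5.875 in; A_gv = 5.875 × 0.75 = 4.406 in².
A_nv = (5.875 − 3.5·0.625) × 0.75 = 2.766 in².
A_nt = (0.75 − 0.5·0.625) × 0.75 = 0.3281 in².
0.6 F_u A_nv = 116.2 kips; 0.6 F_y A_gv = 132.2 kips → shear rupture governs the shear term.
R_n = 116.2 + 1.0 × 70 × 0.3281 = 139.1 kips.
Design strength φR_n = 0.75 × 139.1 = 104 kips.

104 kips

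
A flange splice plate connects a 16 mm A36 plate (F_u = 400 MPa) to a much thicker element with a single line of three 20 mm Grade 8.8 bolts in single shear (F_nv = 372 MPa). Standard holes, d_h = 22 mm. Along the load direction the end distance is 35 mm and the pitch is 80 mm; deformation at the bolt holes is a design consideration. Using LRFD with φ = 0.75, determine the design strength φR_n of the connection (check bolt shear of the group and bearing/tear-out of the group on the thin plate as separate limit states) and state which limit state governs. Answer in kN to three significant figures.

Bolt shear: A_b = π·20²/4 = 314.2 mm²; R_n = 372 × 314.2 × 3 × 1 / 1000 = 350.6 kN → 0.75 × 350.6 = 263 kN.
Bearing (1.2 l_c t F_u ≤ 2.4 d t F_u): upper limit = 2.4·20·16·400 / 1000 = 307.2 kN.
  Edge l_c = 35 − 22/2 = 24 → r_n = 184.3 kN; interior l_c = 80 − 22 = 58 → r_n = 307.2 kN.
  R_n,bearing = 1·184.3 + 2·307.2 = 798.7 kN → 0.75 × 798.7 = 599 kN.
Bolt shear governs: 263 kN.

263 kN (bolt shear governs)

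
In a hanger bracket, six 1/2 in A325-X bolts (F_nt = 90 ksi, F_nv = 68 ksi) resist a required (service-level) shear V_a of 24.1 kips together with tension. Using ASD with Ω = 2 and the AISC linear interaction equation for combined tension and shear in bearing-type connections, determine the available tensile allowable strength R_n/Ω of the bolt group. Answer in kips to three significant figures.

A_b = π·0.5²/4 = 0.1963 in²; f_rv = 24.1 / (6 × 0.1963) = 20.46 ksi.
F'_nt = 1.3 F_nt − (Ω F_nt / F_nv) f_rv = 1.3·90 − (2·90/68)·20.46 = 62.85 ksi, capped at F_nt → F'_nt = 62.85 ksi.
R_n = F'_nt · A_b · n = 62.85 × 0.1963 × 6 = 74.04 kips.
Allowable strength R_n/Ω = 74.04 / 2 = 37 kips.

37 kips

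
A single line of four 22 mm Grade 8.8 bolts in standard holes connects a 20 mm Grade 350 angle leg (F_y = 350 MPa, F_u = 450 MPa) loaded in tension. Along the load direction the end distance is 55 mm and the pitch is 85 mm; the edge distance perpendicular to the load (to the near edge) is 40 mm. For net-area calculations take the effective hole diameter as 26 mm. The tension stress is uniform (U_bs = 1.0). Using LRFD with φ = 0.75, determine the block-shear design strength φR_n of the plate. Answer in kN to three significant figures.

1070 kN

Shear plane L_v = 55 + 3·85 = 310 mm; A_gv = 310 × 20 = 6200 mm².
A_nv = (310 − 3.5·26) × 20 = 4380 mm².
A_nt = (40 − 0.5·26) × 20 = 540 mm².
0.6 F_u A_nv = 1183 kN; 0.6 F_y A_gv = 1302 kN → shear rupture governs the shear term.
R_n = 1183 + 1.0 × 450 × 540 / 1000 = 1426 kN.
Design strength φR_n = 0.75 × 1426 = 1070 kN.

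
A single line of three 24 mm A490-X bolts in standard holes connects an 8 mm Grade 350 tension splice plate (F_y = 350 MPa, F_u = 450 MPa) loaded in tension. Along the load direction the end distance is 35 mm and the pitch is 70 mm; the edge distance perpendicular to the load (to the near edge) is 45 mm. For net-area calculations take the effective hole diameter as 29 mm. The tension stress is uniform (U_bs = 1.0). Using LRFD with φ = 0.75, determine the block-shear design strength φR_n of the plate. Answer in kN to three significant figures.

248 kN

Shear plane L_v = 35 + 2·70 = 175 mm; A_gv = 175 × 8 = 1400 mm².
A_nv = (175 − 2.5·29) × 8 = 820 mm².
A_nt = (45 − 0.5·29) × 8 = 244 mm².
0.6 F_u A_nv = 221.4 kN; 0.6 F_y A_gv = 294 kN → shear rupture governs the shear term.
R_n = 221.4 + 1.0 × 450 × 244 / 1000 = 331.2 kN.
Design strength φR_n = 0.75 × 331.2 = 248 kN.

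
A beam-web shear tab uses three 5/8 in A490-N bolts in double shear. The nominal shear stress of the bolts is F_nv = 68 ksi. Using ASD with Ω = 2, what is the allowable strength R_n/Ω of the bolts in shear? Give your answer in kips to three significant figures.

A_b = π × 0.625² / 4 = 0.3068 in².
R_n = F_nv · A_b · n · n_s = 68 × 0.3068 × 3 × 2 = 125.2 kips.
Allowable strength R_n/Ω = 125.2 / 2 = 62.6 kips.

62.6 kips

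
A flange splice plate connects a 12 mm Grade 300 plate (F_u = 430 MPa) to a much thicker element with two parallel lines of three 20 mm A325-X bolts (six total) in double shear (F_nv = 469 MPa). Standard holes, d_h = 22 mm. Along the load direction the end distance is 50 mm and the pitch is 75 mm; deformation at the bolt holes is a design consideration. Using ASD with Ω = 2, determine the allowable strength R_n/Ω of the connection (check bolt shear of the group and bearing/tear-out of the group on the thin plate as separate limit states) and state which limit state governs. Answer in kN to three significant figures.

737 kN (bearing governs)

Bolt shear: A_b = π·20²/4 = 314.2 mm²; R_n = 469 × 314.2 × 6 × 2 / 1000 = 1768 kN → 1768 / 2 = 884 kN.
Bearing (1.2 l_c t F_u ≤ 2.4 d t F_u): upper limit = 2.4·20·12·430 / 1000 = 247.7 kN.
  Edge l_c = 50 − 22/2 = 39 → r_n = 241.5 kN; interior l_c = 75 − 22 = 53 → r_n = 247.7 kN.
  R_n,bearing = 2·241.5 + 4·247.7 = 1474 kN → 1474 / 2 = 737 kN.
Bearing governs: 737 kN.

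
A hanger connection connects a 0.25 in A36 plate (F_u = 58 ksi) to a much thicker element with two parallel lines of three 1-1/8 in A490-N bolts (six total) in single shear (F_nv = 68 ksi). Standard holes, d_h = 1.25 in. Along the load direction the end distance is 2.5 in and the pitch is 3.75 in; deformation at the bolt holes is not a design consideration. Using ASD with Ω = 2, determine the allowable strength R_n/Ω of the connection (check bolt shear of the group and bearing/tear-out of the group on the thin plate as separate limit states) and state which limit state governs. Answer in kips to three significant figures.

139 kips (bearing governs)

Bolt shear: A_b = π·1.125²/4 = 0.994 in²; R_n = 68 × 0.994 × 6 × 1 = 405.6 kips → 405.6 / 2 = 203 kips.
Bearing (1.5 l_c t F_u ≤ 3.0 d t F_u): upper limit = 3.0·1.125·0.25·58 = 48.94 kips.
  Edge l_c = 2.5 − 1.25/2 = 1.875 → r_n = 40.78 kips; interior l_c = 3.75 − 1.25 = 2.5 → r_n = 48.94 kips.
  R_n,bearing = 2·40.78 + 4·48.94 = 277.3 kips → 277.3 / 2 = 139 kips.
Bearing governs: 139 kips.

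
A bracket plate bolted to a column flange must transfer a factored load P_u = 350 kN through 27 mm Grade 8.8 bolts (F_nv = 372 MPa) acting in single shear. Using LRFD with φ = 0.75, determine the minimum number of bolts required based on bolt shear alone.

A_b = π·27²/4 = 572.6 mm².
Per-bolt design strength φR_n = 0.75 × 372 × 572.6 × 1 / 1000 = 159.7 kN.
n ≥ 350 / 159.7 = 2.191 → use 3 bolts.

3 bolts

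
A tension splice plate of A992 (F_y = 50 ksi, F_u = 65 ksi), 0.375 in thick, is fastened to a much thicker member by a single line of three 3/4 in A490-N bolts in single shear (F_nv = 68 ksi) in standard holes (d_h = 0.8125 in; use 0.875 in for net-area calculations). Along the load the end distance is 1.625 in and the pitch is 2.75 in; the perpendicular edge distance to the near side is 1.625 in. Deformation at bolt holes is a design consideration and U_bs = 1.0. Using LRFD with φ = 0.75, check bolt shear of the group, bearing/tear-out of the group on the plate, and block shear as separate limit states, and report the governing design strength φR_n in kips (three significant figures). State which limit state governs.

Bolt shear: A_b = π·0.75²/4 = 0.4418 in²; R_n = 68 × 0.4418 × 3 × 1 = 90.12 kips → 0.75 × 90.12 = 67.6 kips.
Bearing: edge l_c = 1.219, r_n = 35.65 kips; interior l_c = 1.938, r_n = 43.87 kips; R_n = 35.65 + 2·43.87 = 123.4 kips → 92.5 kips.
Block shear: A_gv = 2.672, A_nv = 1.852, A_nt = 0.4453 in²; R_n = min(0.6F_uA_nv, 0.6F_yA_gv) + U_bs·F_u·A_nt = 101.2 kips → 75.9 kips.
Bolt shear governs: 67.6 kips.

67.6 kips (bolt shear governs)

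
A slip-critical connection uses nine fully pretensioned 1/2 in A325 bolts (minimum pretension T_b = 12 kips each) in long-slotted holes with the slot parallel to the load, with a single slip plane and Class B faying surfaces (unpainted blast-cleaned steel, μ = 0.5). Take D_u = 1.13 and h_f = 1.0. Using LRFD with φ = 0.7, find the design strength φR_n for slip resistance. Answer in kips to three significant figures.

R_n = μ · D_u · h_f · T_b · n_s · n_b = 0.5 × 1.13 × 1.0 × 12 × 1 × 9 = 61.02 kips.
Design strength φR_n = 0.7 × 61.02 = 42.7 kips.

42.7 kips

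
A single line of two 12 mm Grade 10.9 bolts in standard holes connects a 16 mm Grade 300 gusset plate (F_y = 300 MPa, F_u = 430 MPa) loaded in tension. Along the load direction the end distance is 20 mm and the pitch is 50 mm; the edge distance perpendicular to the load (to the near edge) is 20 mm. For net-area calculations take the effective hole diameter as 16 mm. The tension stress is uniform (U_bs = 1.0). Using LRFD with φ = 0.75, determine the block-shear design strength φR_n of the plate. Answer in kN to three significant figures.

Shear plane L_v = 20 + 1·50 = 70 mm; A_gv = 70 × 16 = 1120 mm².
A_nv = (70 − 1.5·16) × 16 = 736 mm².
A_nt = (20 − 0.5·16) × 16 = 192 mm².
0.6 F_u A_nv = 189.9 kN; 0.6 F_y A_gv = 201.6 kN → shear rupture governs the shear term.
R_n = 189.9 + 1.0 × 430 × 192 / 1000 = 272.4 kN.
Design strength φR_n = 0.75 × 272.4 = 204 kN.

204 kN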